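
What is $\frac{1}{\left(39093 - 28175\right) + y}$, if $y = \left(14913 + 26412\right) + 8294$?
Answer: $\frac{1}{60537} \approx 1.6519 \cdot 10^{-5}$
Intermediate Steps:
$y = 49619$ ($y = 41325 + 8294 = 49619$)
$\frac{1}{\left(39093 - 28175\right) + y} = \frac{1}{\left(39093 - 28175\right) + 49619} = \frac{1}{10918 + 49619} = \frac{1}{60537}$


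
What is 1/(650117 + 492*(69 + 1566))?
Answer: 1/1454537 ≈ 6.8750e-7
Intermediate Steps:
1/(650117 + 492*(69 + 1566)) = 1/(650117 + 492*1635) = 1/(650117 + 804420) = 1/1454537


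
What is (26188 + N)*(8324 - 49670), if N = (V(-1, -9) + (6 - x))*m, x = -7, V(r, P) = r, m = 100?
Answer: -1132384248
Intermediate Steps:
N = 1200 (N = (-1 + (6 - 1*(-7)))*100 = (-1 + (6 + 7))*100 = (-1 + 13)*100 = 12*100 = 1200)
(26188 + N)*(8324 - 49670) = (26188 + 1200)*(8324 - 49670) = 27388*(-41346) = -1132384248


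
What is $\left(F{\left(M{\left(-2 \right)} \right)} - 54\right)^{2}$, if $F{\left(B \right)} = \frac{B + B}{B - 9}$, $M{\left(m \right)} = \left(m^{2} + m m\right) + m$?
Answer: $3364$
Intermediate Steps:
$M{\left(m \right)} = m + 2 m^{2}$ ($M{\left(m \right)} = \left(m^{2} + m^{2}\right) + m = 2 m^{2} + m = m + 2 m^{2}$)
$F{\left(B \right)} = \frac{2 B}{-9 + B}$
$\left(F{\left(M{\left(-2 \right)} \right)} - 54\right)^{2} = \left(\frac{2 \left(- 2 \left(1 + 2 \left(-2\right)\right)\right)}{-9 - 2 \left(1 + 2 \left(-2\right)\right)} - 54\right)^{2} = \left(\frac{2 \left(- 2 \left(1 - 4\right)\right)}{-9 - 2 \left(1 - 4\right)} - 54\right)^{2} = \left(\frac{2 \left(\left(-2\right) \left(-3\right)\right)}{-9 - -6} - 54\right)^{2} = \left(2 \cdot 6 \frac{1}{-9 + 6} - 54\right)^{2} = \left(2 \cdot 6 \frac{1}{-3} - 54\right)^{2} = \left(2 \cdot 6 \left(- \frac{1}{3}\right) - 54\right)^{2} = \left(-4 - 54\right)^{2} = \left(-58\right)^{2} = 3364$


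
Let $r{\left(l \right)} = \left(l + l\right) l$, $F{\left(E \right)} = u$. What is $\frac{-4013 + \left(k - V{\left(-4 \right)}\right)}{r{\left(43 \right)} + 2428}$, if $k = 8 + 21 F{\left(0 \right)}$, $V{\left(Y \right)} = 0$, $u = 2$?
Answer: $- \frac{1321}{2042} \approx -0.64691$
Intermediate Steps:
$F{\left(E \right)} = 2$
$r{\left(l \right)} = 2 l^{2}$ ($r{\left(l \right)} = 2 l l = 2 l^{2}$)
$k = 50$ ($k = 8 + 21 \cdot 2 = 8 + 42 = 50$)
$\frac{-4013 + \left(k - V{\left(-4 \right)}\right)}{r{\left(43 \right)} + 2428} = \frac{-4013 + \left(50 - 0\right)}{2 \cdot 43^{2} + 2428} = \frac{-4013 + \left(50 + 0\right)}{2 \cdot 1849 + 2428} = \frac{-4013 + 50}{3698 + 2428} = - \frac{3963}{6126} = \left(-3963\right) \frac{1}{6126} = - \frac{1321}{2042}$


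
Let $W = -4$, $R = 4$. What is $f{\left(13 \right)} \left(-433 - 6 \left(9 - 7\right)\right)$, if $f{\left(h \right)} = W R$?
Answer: $7120$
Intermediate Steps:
$f{\left(h \right)} = -16$ ($f{\left(h \right)} = \left(-4\right) 4 = -16$)
$f{\left(13 \right)} \left(-433 - 6 \left(9 - 7\right)\right) = - 16 \left(-433 - 6 \left(9 - 7\right)\right) = - 16 \left(-433 - 12\right) = \left(-16\right) \left(-445\right) = 7120$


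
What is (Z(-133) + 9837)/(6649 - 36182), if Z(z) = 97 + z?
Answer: -9801/29533 ≈ -0.33187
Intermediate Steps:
(Z(-133) + 9837)/(6649 - 36182) = ((97 - 133) + 9837)/(6649 - 36182) = (-36 + 9837)/(-29533) = 9801*(-1/29533) = -9801/29533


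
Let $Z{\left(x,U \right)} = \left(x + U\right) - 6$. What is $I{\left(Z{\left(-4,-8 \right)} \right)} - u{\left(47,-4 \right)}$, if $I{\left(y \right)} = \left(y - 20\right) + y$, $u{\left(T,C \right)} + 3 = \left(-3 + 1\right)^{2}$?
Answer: $-57$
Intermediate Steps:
$u{\left(T,C \right)} = 1$ ($u{\left(T,C \right)} = -3 + \left(-3 + 1\right)^{2} = -3 + \left(-2\right)^{2} = -3 + 4 = 1$)
$Z{\left(x,U \right)} = -6 + U + x$ ($Z{\left(x,U \right)} = \left(U + x\right) - 6 = -6 + U + x$)
$I{\left(y \right)} = -20 + 2 y$ ($I{\left(y \right)} = \left(-20 + y\right) + y = -20 + 2 y$)
$I{\left(Z{\left(-4,-8 \right)} \right)} - u{\left(47,-4 \right)} = \left(-20 + 2 \left(-6 - 8 - 4\right)\right) - 1 = \left(-20 + 2 \left(-18\right)\right) - 1 = \left(-20 - 36\right) - 1 = -56 - 1 = -57$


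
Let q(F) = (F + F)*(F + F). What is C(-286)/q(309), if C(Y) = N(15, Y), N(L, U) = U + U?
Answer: -143/95481 ≈ -0.0014977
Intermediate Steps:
N(L, U) = 2*U
q(F) = 4*F² (q(F) = (2*F)*(2*F) = 4*F²)
C(Y) = 2*Y
C(-286)/q(309) = (2*(-286))/((4*309²)) = -572/(4*95481) = -572/381924 = -572*1/381924 = -143/95481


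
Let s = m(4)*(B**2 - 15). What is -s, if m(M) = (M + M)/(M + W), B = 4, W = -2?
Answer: -4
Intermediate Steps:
m(M) = 2*M/(-2 + M) (m(M) = (M + M)/(M - 2) = (2*M)/(-2 + M) = 2*M/(-2 + M))
s = 4 (s = (2*4/(-2 + 4))*(4**2 - 15) = (2*4/2)*(16 - 15) = (2*4*(1/2))*1 = 4*1 = 4)
-s = -1*4 = -4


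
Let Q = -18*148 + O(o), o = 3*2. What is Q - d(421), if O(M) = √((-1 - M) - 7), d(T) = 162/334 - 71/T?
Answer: -187320092/70307 + I*√14 ≈ -2664.3 + 3.7417*I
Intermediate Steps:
o = 6
d(T) = 81/167 - 71/T (d(T) = 162*(1/334) - 71/T = 81/167 - 71/T)
O(M) = √(-8 - M)
Q = -2664 + I*√14 (Q = -18*148 + √(-8 - 1*6) = -2664 + √(-8 - 6) = -2664 + √(-14) = -2664 + I*√14 ≈ -2664.0 + 3.7417*I)
Q - d(421) = (-2664 + I*√14) - (81/167 - 71/421) = (-2664 + I*√14) - 1*22244/70307 = (-2664 + I*√14) - 22244/70307 = -187320092/70307 + I*√14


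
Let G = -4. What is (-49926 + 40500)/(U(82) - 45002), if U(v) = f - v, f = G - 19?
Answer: 9426/45107 ≈ 0.20897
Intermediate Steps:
f = -23 (f = -4 - 19 = -23)
U(v) = -23 - v
(-49926 + 40500)/(U(82) - 45002) = (-49926 + 40500)/((-23 - 1*82) - 45002) = -9426/((-23 - 82) - 45002) = -9426/(-105 - 45002) = -9426/(-45107) = -9426*(-1/45107) = 9426/45107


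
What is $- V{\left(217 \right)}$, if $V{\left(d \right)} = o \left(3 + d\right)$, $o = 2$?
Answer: $-440$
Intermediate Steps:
$V{\left(d \right)} = 6 + 2 d$ ($V{\left(d \right)} = 2 \left(3 + d\right) = 6 + 2 d$)
$- V{\left(217 \right)} = - (6 + 2 \cdot 217) = - (6 + 434) = \left(-1\right) 440 = -440$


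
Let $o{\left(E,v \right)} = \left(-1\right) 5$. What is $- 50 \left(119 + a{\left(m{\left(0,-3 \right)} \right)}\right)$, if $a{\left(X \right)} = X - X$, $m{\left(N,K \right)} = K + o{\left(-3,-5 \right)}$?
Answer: $-5950$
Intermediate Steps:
$o{\left(E,v \right)} = -5$
$m{\left(N,K \right)} = -5 + K$ ($m{\left(N,K \right)} = K - 5 = -5 + K$)
$a{\left(X \right)} = 0$
$- 50 \left(119 + a{\left(m{\left(0,-3 \right)} \right)}\right) = - 50 \left(119 + 0\right) = \left(-50\right) 119 = -5950$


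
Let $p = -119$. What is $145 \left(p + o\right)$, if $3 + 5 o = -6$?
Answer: $-17516$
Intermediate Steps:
$o = - \frac{9}{5}$ ($o = - \frac{3}{5} + \frac{1}{5} \left(-6\right) = - \frac{3}{5} - \frac{6}{5} = - \frac{9}{5} \approx -1.8$)
$145 \left(p + o\right) = 145 \left(-119 - \frac{9}{5}\right) = 145 \left(- \frac{604}{5}\right) = -17516$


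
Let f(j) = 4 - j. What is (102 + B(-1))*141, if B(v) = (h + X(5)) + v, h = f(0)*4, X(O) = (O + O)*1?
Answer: 17907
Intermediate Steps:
X(O) = 2*O (X(O) = (2*O)*1 = 2*O)
h = 16 (h = (4 - 1*0)*4 = (4 + 0)*4 = 4*4 = 16)
B(v) = 26 + v (B(v) = (16 + 2*5) + v = (16 + 10) + v = 26 + v)
(102 + B(-1))*141 = (102 + (26 - 1))*141 = (102 + 25)*141 = 127*141 = 17907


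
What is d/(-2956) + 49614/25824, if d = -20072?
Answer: 27708263/3180656 ≈ 8.7115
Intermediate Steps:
d/(-2956) + 49614/25824 = -20072/(-2956) + 49614/25824 = -20072*(-1/2956) + 49614*(1/25824) = 5018/739 + 8269/4304 = 27708263/3180656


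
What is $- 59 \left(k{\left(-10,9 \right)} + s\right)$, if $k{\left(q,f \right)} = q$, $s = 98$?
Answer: $-5192$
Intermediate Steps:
$- 59 \left(k{\left(-10,9 \right)} + s\right) = - 59 \left(-10 + 98\right) = \left(-59\right) 88 = -5192$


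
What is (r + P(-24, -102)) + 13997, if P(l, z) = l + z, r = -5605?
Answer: 8266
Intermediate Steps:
(r + P(-24, -102)) + 13997 = (-5605 + (-24 - 102)) + 13997 = (-5605 - 126) + 13997 = -5731 + 13997 = 8266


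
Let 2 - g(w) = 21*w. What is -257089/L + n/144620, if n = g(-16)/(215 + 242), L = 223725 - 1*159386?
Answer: -8495667381339/2126125362130 ≈ -3.9958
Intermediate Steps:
g(w) = 2 - 21*w
L = 64339 (L = 223725 - 159386 = 64339)
n = 338/457 (n = (2 - 21*(-16))/(215 + 242) = (2 + 336)/457 = (1/457)*338 = 338/457 ≈ 0.73961)
-257089/L + n/144620 = -257089/64339 + (338/457)/144620 = -257089*1/64339 + (338/457)*(1/144620) = -257089/64339 + 169/33045670 = -8495667381339/2126125362130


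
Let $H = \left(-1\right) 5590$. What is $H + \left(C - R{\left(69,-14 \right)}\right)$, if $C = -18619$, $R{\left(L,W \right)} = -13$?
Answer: $-24196$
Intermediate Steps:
$H = -5590$
$H + \left(C - R{\left(69,-14 \right)}\right) = -5590 - 18606 = -24196$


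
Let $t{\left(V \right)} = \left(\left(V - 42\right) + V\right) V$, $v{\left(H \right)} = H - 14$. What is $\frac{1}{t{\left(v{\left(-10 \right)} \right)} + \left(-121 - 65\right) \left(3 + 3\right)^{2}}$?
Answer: $- \frac{1}{4536} \approx -0.00022046$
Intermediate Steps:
$v{\left(H \right)} = -14 + H$
$t{\left(V \right)} = V \left(-42 + 2 V\right)$ ($t{\left(V \right)} = \left(\left(-42 + V\right) + V\right) V = \left(-42 + 2 V\right) V = V \left(-42 + 2 V\right)$)
$\frac{1}{t{\left(v{\left(-10 \right)} \right)} + \left(-121 - 65\right) \left(3 + 3\right)^{2}} = \frac{1}{2 \left(-14 - 10\right) \left(-21 - 24\right) + \left(-121 - 65\right) \left(3 + 3\right)^{2}} = \frac{1}{2 \left(-24\right) \left(-21 - 24\right) - 186 \cdot 6^{2}} = \frac{1}{2 \left(-24\right) \left(-45\right) - 6696} = \frac{1}{2160 - 6696} = \frac{1}{-4536} = - \frac{1}{4536}$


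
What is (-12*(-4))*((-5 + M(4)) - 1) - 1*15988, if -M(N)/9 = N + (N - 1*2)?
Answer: -18868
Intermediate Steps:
M(N) = 18 - 18*N (M(N) = -9*(N + (N - 1*2)) = -9*(N + (N - 2)) = -9*(N + (-2 + N)) = -9*(-2 + 2*N) = 18 - 18*N)
(-12*(-4))*((-5 + M(4)) - 1) - 1*15988 = (-12*(-4))*((-5 + (18 - 18*4)) - 1) - 1*15988 = 48*((-5 + (18 - 72)) - 1) - 15988 = 48*((-5 - 54) - 1) - 15988 = 48*(-59 - 1) - 15988 = 48*(-60) - 15988 = -2880 - 15988 = -18868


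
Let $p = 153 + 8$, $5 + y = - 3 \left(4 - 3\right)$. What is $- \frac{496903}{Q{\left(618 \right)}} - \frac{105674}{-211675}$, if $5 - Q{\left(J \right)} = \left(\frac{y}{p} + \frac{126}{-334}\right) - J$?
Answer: $- \frac{565251114525551}{709622656800} \approx -796.55$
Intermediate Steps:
$y = -8$ ($y = -5 - 3 \left(4 - 3\right) = -5 - 3 = -8$)
$p = 161$
$Q{\left(J \right)} = \frac{145914}{26887} + J$ ($Q{\left(J \right)} = 5 - \left(\left(- \frac{8}{161} + \frac{126}{-334}\right) - J\right) = 5 - \left(\left(\left(-8\right) \frac{1}{161} + 126 \left(- \frac{1}{334}\right)\right) - J\right) = 5 - \left(\left(- \frac{8}{161} - \frac{63}{167}\right) - J\right) = 5 - \left(- \frac{11479}{26887} - J\right) = 5 + \left(\frac{11479}{26887} + J\right) = \frac{145914}{26887} + J$)
$- \frac{496903}{Q{\left(618 \right)}} - \frac{105674}{-211675} = - \frac{496903}{\frac{145914}{26887} + 618} - \frac{105674}{-211675} = - \frac{496903}{\frac{16762080}{26887}} - - \frac{105674}{211675} = \left(-496903\right) \frac{26887}{16762080} + \frac{105674}{211675} = - \frac{13360230961}{16762080} + \frac{105674}{211675} = - \frac{565251114525551}{709622656800}$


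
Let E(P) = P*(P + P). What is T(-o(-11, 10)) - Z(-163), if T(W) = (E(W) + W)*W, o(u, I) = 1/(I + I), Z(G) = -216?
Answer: 864009/4000 ≈ 216.00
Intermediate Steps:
E(P) = 2*P² (E(P) = P*(2*P) = 2*P²)
o(u, I) = 1/(2*I)
T(W) = W*(W + 2*W²) (T(W) = (2*W² + W)*W = (W + 2*W²)*W = W*(W + 2*W²))
T(-o(-11, 10)) - Z(-163) = (-1/(2*10))²*(1 + 2*(-1/(2*10))) - 1*(-216) = (-1/(2*10))²*(1 + 2*(-1/(2*10))) + 216 = (-1*1/20)²*(1 + 2*(-1*1/20)) + 216 = (-1/20)²*(1 + 2*(-1/20)) + 216 = (1 - ⅒)/400 + 216 = (1/400)*(9/10) + 216 = 9/4000 + 216 = 864009/4000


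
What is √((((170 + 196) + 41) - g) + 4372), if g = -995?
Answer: √5774 ≈ 75.987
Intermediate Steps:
√((((170 + 196) + 41) - g) + 4372) = √((((170 + 196) + 41) - 1*(-995)) + 4372) = √(((366 + 41) + 995) + 4372) = √((407 + 995) + 4372) = √(1402 + 4372) = √5774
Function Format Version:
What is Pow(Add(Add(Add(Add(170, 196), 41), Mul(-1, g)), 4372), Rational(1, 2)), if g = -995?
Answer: Pow(5774, Rational(1, 2)) ≈ 75.987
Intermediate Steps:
Pow(Add(Add(Add(Add(170, 196), 41), Mul(-1, g)), 4372), Rational(1, 2)) = Pow(Add(Add(Add(Add(170, 196), 41), Mul(-1, -995)), 4372), Rational(1, 2)) = Pow(Add(Add(Add(366, 41), 995), 4372), Rational(1, 2)) = Pow(Add(Add(407, 995), 4372), Rational(1, 2)) = Pow(Add(1402, 4372), Rational(1, 2)) = Pow(5774, Rational(1, 2))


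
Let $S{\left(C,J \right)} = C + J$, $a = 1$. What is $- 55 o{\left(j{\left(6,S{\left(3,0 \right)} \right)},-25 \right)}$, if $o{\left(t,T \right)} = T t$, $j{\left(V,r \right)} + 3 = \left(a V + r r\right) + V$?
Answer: $24750$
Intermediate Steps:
$j{\left(V,r \right)} = -3 + r^{2} + 2 V$ ($j{\left(V,r \right)} = -3 + \left(\left(1 V + r r\right) + V\right) = -3 + \left(\left(V + r^{2}\right) + V\right) = -3 + \left(r^{2} + 2 V\right) = -3 + r^{2} + 2 V$)
$- 55 o{\left(j{\left(6,S{\left(3,0 \right)} \right)},-25 \right)} = - 55 \left(- 25 \left(-3 + \left(3 + 0\right)^{2} + 2 \cdot 6\right)\right) = - 55 \left(- 25 \left(-3 + 3^{2} + 12\right)\right) = - 55 \left(- 25 \left(-3 + 9 + 12\right)\right) = - 55 \left(\left(-25\right) 18\right) = \left(-55\right) \left(-450\right) = 24750$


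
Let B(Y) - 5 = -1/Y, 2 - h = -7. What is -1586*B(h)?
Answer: -69784/9 ≈ -7753.8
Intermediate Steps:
h = 9 (h = 2 - 1*(-7) = 2 + 7 = 9)
B(Y) = 5 - 1/Y
-1586*B(h) = -1586*(5 - 1/9) = -1586*(5 - 1*⅑) = -1586*(5 - ⅑) = -1586*44/9 = -69784/9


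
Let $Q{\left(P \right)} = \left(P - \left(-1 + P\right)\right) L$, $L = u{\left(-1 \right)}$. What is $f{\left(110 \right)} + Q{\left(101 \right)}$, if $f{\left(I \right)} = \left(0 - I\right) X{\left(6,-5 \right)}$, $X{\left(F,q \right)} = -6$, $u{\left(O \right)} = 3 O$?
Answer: $657$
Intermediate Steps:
$L = -3$ ($L = 3 \left(-1\right) = -3$)
$Q{\left(P \right)} = -3$ ($Q{\left(P \right)} = \left(P - \left(-1 + P\right)\right) \left(-3\right) = 1 \left(-3\right) = -3$)
$f{\left(I \right)} = 6 I$ ($f{\left(I \right)} = \left(0 - I\right) \left(-6\right) = - I \left(-6\right) = 6 I$)
$f{\left(110 \right)} + Q{\left(101 \right)} = 6 \cdot 110 - 3 = 660 - 3 = 657$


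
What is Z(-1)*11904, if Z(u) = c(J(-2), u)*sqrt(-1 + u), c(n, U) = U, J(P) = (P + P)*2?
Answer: -11904*I*sqrt(2) ≈ -16835.0*I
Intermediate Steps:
J(P) = 4*P (J(P) = (2*P)*2 = 4*P)
Z(u) = u*sqrt(-1 + u)
Z(-1)*11904 = -sqrt(-1 - 1)*11904 = -sqrt(-2)*11904 = -I*sqrt(2)*11904 = -11904*I*sqrt(2)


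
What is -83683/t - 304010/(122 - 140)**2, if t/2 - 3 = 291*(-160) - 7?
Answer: -7071182497/7543368 ≈ -937.40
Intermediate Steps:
t = -93128 (t = 6 + 2*(291*(-160) - 7) = 6 + 2*(-46560 - 7) = 6 + 2*(-46567) = 6 - 93134 = -93128)
-83683/t - 304010/(122 - 140)**2 = -83683/(-93128) - 304010/(122 - 140)**2 = -83683*(-1/93128) - 304010/((-18)**2) = 83683/93128 - 304010/324 = 83683/93128 - 304010*1/324 = 83683/93128 - 152005/162 = -7071182497/7543368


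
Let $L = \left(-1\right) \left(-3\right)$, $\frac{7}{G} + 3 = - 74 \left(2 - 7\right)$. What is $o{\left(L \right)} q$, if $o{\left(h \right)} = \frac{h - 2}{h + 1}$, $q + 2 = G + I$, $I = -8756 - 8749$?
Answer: $- \frac{3212531}{734} \approx -4376.7$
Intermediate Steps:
$G = \frac{7}{367}$ ($G = \frac{7}{-3 - 74 \left(2 - 7\right)} = \frac{7}{-3 - -370} = \frac{7}{-3 + 370} = \frac{7}{367} \approx 0.019074$)
$L = 3$
$I = -17505$ ($I = -8756 - 8749 = -17505$)
$q = - \frac{6425062}{367}$ ($q = -2 + \left(\frac{7}{367} - 17505\right) = -2 - \frac{6424328}{367} = - \frac{6425062}{367} \approx -17507.0$)
$o{\left(h \right)} = \frac{-2 + h}{1 + h}$
$o{\left(L \right)} q = \frac{-2 + 3}{1 + 3} \left(- \frac{6425062}{367}\right) = \frac{1}{4} \cdot 1 \left(- \frac{6425062}{367}\right) = \frac{1}{4} \left(- \frac{6425062}{367}\right) = - \frac{3212531}{734}$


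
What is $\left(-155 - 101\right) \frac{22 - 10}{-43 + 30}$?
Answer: $\frac{3072}{13} \approx 236.31$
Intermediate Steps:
$\left(-155 - 101\right) \frac{22 - 10}{-43 + 30} = - 256 \frac{12}{-13} = - 256 \cdot 12 \left(- \frac{1}{13}\right) = \left(-256\right) \left(- \frac{12}{13}\right) = \frac{3072}{13}$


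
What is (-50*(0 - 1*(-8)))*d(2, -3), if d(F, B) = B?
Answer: 1200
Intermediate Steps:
(-50*(0 - 1*(-8)))*d(2, -3) = -50*(0 - 1*(-8))*(-3) = -50*(0 + 8)*(-3) = -50*8*(-3) = -400*(-3) = 1200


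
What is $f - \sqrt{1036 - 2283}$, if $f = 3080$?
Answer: $3080 - i \sqrt{1247} \approx 3080.0 - 35.313 i$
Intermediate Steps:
$f - \sqrt{1036 - 2283} = 3080 - \sqrt{1036 - 2283} = 3080 - \sqrt{-1247} = 3080 - i \sqrt{1247}$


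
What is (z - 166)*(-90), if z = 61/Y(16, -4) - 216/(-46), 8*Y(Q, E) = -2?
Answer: 838980/23 ≈ 36477.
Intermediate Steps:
Y(Q, E) = -¼ (Y(Q, E) = (⅛)*(-2) = -¼)
z = -5504/23 (z = 61/(-¼) - 216/(-46) = 61*(-4) - 216*(-1/46) = -244 + 108/23 = -5504/23 ≈ -239.30)
(z - 166)*(-90) = (-5504/23 - 166)*(-90) = -9322/23*(-90) = 838980/23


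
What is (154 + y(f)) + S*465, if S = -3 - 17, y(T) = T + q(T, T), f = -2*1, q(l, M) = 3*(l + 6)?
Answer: -9136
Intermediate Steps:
q(l, M) = 18 + 3*l (q(l, M) = 3*(6 + l) = 18 + 3*l)
f = -2
y(T) = 18 + 4*T (y(T) = T + (18 + 3*T) = 18 + 4*T)
S = -20
(154 + y(f)) + S*465 = (154 + (18 + 4*(-2))) - 20*465 = (154 + (18 - 8)) - 9300 = (154 + 10) - 9300 = 164 - 9300 = -9136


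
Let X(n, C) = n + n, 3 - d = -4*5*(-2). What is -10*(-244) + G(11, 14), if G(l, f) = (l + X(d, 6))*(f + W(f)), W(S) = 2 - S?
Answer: 2314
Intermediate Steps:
d = -37 (d = 3 - (-4*5)*(-2) = 3 - (-20)*(-2) = 3 - 1*40 = 3 - 40 = -37)
X(n, C) = 2*n
G(l, f) = -148 + 2*l (G(l, f) = (l + 2*(-37))*(f + (2 - f)) = (l - 74)*2 = (-74 + l)*2 = -148 + 2*l)
-10*(-244) + G(11, 14) = -10*(-244) + (-148 + 2*11) = 2440 + (-148 + 22) = 2440 - 126 = 2314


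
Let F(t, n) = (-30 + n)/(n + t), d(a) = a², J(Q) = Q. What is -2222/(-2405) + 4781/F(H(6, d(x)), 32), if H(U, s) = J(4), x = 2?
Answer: 206971712/2405 ≈ 86059.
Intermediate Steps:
H(U, s) = 4
F(t, n) = (-30 + n)/(n + t)
-2222/(-2405) + 4781/F(H(6, d(x)), 32) = -2222/(-2405) + 4781/(((-30 + 32)/(32 + 4))) = -2222*(-1/2405) + 4781/((2/36)) = 2222/2405 + 4781/(((1/36)*2)) = 2222/2405 + 4781/(1/18) = 2222/2405 + 4781*18 = 2222/2405 + 86058 = 206971712/2405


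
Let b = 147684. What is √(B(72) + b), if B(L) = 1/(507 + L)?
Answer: √49509732423/579 ≈ 384.30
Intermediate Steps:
√(B(72) + b) = √(1/(507 + 72) + 147684) = √(1/579 + 147684) = √(85509037/579) = √49509732423/579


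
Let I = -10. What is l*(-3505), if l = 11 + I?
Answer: -3505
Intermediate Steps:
l = 1 (l = 11 - 10 = 1)
l*(-3505) = 1*(-3505) = -3505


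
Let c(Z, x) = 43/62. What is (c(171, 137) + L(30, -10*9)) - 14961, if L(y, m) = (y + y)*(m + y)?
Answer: -1150739/62 ≈ -18560.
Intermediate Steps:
c(Z, x) = 43/62 (c(Z, x) = 43*(1/62) = 43/62)
L(y, m) = 2*y*(m + y) (L(y, m) = (2*y)*(m + y) = 2*y*(m + y))
(c(171, 137) + L(30, -10*9)) - 14961 = (43/62 + 2*30*(-10*9 + 30)) - 14961 = (43/62 + 2*30*(-90 + 30)) - 14961 = (43/62 + 2*30*(-60)) - 14961 = (43/62 - 3600) - 14961 = -223157/62 - 14961 = -1150739/62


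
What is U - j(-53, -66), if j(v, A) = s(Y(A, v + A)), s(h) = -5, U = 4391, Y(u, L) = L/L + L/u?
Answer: 4396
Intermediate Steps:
Y(u, L) = 1 + L/u
j(v, A) = -5
U - j(-53, -66) = 4391 - 1*(-5) = 4391 + 5 = 4396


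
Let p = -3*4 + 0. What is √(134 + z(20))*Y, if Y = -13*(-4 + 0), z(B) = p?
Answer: 52*√122 ≈ 574.36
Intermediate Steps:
p = -12 (p = -12 + 0 = -12)
z(B) = -12
Y = 52 (Y = -13*(-4) = 52)
√(134 + z(20))*Y = √(134 - 12)*52 = √122*52 = 52*√122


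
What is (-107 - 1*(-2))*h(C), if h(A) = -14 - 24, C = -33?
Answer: 3990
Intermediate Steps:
h(A) = -38
(-107 - 1*(-2))*h(C) = (-107 - 1*(-2))*(-38) = (-107 + 2)*(-38) = -105*(-38) = 3990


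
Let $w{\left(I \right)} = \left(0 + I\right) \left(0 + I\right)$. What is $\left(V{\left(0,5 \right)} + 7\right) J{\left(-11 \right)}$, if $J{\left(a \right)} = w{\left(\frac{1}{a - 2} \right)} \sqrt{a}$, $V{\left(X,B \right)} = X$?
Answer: $\frac{7 i \sqrt{11}}{169} \approx 0.13737 i$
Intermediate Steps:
$w{\left(I \right)} = I^{2}$ ($w{\left(I \right)} = I I = I^{2}$)
$J{\left(a \right)} = \frac{\sqrt{a}}{\left(-2 + a\right)^{2}}$ ($J{\left(a \right)} = \left(\frac{1}{a - 2}\right)^{2} \sqrt{a} = \left(\frac{1}{-2 + a}\right)^{2} \sqrt{a} = \frac{\sqrt{a}}{\left(-2 + a\right)^{2}}$)
$\left(V{\left(0,5 \right)} + 7\right) J{\left(-11 \right)} = \left(0 + 7\right) \frac{\sqrt{-11}}{\left(-2 - 11\right)^{2}} = 7 \frac{i \sqrt{11}}{169} = \frac{7 i \sqrt{11}}{169}$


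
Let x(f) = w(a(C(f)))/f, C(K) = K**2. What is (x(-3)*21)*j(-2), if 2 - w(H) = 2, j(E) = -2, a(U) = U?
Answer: 0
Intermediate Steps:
w(H) = 0 (w(H) = 2 - 1*2 = 2 - 2 = 0)
x(f) = 0 (x(f) = 0/f = 0)
(x(-3)*21)*j(-2) = (0*21)*(-2) = 0*(-2) = 0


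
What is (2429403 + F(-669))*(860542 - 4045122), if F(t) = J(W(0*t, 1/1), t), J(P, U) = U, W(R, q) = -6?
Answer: -7734497721720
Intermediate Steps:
F(t) = t
(2429403 + F(-669))*(860542 - 4045122) = (2429403 - 669)*(860542 - 4045122) = 2428734*(-3184580) = -7734497721720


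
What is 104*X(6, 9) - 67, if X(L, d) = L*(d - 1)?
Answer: 4925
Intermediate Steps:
X(L, d) = L*(-1 + d)
104*X(6, 9) - 67 = 104*(6*(-1 + 9)) - 67 = 104*(6*8) - 67 = 104*48 - 67 = 4992 - 67 = 4925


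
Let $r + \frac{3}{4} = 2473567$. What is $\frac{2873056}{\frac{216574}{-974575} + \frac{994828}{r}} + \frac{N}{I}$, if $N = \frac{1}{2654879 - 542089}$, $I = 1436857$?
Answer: $\frac{8410324958240306337213213148429}{526797624485146412661870} \approx 1.5965 \cdot 10^{7}$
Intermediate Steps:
$r = \frac{9894265}{4}$ ($r = - \frac{3}{4} + 2473567 = \frac{9894265}{4} \approx 2.4736 \cdot 10^{6}$)
$N = \frac{1}{2112790} \approx 4.7331 \cdot 10^{-7}$
$\frac{2873056}{\frac{216574}{-974575} + \frac{994828}{r}} + \frac{N}{I} = \frac{2873056}{\frac{216574}{-974575} + \frac{994828}{\frac{9894265}{4}}} + \frac{1}{2112790 \cdot 1436857} = \frac{2873056}{216574 \left(- \frac{1}{974575}\right) + 994828 \cdot \frac{4}{9894265}} + \frac{1}{2112790} \cdot \frac{1}{1436857} = \frac{2873056}{- \frac{216574}{974575} + \frac{3979312}{9894265}} + \frac{1}{3035777101030} = \frac{2873056}{\frac{347059488858}{1928540662475}} + \frac{1}{3035777101030} = 2873056 \cdot \frac{1928540662475}{347059488858} + \frac{1}{3035777101030} = \frac{2770402660783886800}{173529744429} + \frac{1}{3035777101030} = \frac{8410324958240306337213213148429}{526797624485146412661870}$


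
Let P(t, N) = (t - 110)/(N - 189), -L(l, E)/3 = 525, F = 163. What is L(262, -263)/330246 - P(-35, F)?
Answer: -190185/34073 ≈ -5.5817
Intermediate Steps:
L(l, E) = -1575 (L(l, E) = -3*525 = -1575)
P(t, N) = (-110 + t)/(-189 + N)
L(262, -263)/330246 - P(-35, F) = -1575/330246 - (-110 - 35)/(-189 + 163) = -1575*1/330246 - (-145)/(-26) = -25/5242 - (-1)*(-145)/26 = -25/5242 - 1*145/26 = -25/5242 - 145/26 = -190185/34073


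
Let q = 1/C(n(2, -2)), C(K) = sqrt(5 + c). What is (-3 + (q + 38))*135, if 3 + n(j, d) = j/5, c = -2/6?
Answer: 4725 + 135*sqrt(42)/14 ≈ 4787.5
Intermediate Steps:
c = -1/3 (c = -2*1/6 = -1/3 ≈ -0.33333)
n(j, d) = -3 + j/5
C(K) = sqrt(42)/3 (C(K) = sqrt(5 - 1/3) = sqrt(14/3) = sqrt(42)/3)
q = sqrt(42)/14 (q = 1/(sqrt(42)/3) = sqrt(42)/14 ≈ 0.46291)
(-3 + (q + 38))*135 = (-3 + (sqrt(42)/14 + 38))*135 = (-3 + (38 + sqrt(42)/14))*135 = (35 + sqrt(42)/14)*135 = 4725 + 135*sqrt(42)/14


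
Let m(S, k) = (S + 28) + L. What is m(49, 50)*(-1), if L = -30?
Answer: -47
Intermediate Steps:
m(S, k) = -2 + S (m(S, k) = (S + 28) - 30 = (28 + S) - 30 = -2 + S)
m(49, 50)*(-1) = (-2 + 49)*(-1) = 47*(-1) = -47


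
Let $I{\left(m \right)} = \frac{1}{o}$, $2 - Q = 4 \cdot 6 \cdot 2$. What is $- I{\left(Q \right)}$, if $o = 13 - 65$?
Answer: $\frac{1}{52} \approx 0.019231$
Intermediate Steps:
$o = -52$
$Q = -46$ ($Q = 2 - 4 \cdot 6 \cdot 2 = 2 - 24 \cdot 2 = 2 - 48 = -46$)
$I{\left(m \right)} = - \frac{1}{52}$ ($I{\left(m \right)} = \frac{1}{-52} = - \frac{1}{52}$)
$- I{\left(Q \right)} = \left(-1\right) \left(- \frac{1}{52}\right) = \frac{1}{52}$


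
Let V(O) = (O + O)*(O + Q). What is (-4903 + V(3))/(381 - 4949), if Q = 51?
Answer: 4579/4568 ≈ 1.0024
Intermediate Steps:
V(O) = 2*O*(51 + O) (V(O) = (O + O)*(O + 51) = (2*O)*(51 + O) = 2*O*(51 + O))
(-4903 + V(3))/(381 - 4949) = (-4903 + 2*3*(51 + 3))/(381 - 4949) = (-4903 + 2*3*54)/(-4568) = (-4903 + 324)*(-1/4568) = -4579*(-1/4568) = 4579/4568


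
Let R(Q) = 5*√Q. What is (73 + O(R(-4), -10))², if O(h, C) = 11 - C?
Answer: 8836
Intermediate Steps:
(73 + O(R(-4), -10))² = (73 + (11 - 1*(-10)))² = (73 + (11 + 10))² = (73 + 21)² = 94² = 8836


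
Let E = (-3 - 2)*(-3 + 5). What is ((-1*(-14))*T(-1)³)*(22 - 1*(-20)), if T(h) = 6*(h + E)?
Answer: -169047648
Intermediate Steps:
E = -10 (E = -5*2 = -10)
T(h) = -60 + 6*h (T(h) = 6*(h - 10) = 6*(-10 + h) = -60 + 6*h)
((-1*(-14))*T(-1)³)*(22 - 1*(-20)) = ((-1*(-14))*(-60 + 6*(-1))³)*(22 - 1*(-20)) = (14*(-60 - 6)³)*(22 + 20) = (14*(-66)³)*42 = (14*(-287496))*42 = -4024944*42 = -169047648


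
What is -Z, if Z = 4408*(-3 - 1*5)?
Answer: 35264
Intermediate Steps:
Z = -35264 (Z = 4408*(-3 - 5) = 4408*(-8) = -35264)
-Z = -1*(-35264) = 35264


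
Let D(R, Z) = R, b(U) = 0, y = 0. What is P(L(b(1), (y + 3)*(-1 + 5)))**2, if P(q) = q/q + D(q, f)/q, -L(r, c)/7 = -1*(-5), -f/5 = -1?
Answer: 4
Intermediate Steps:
f = 5 (f = -5*(-1) = 5)
L(r, c) = -35 (L(r, c) = -(-7)*(-5) = -7*5 = -35)
P(q) = 2 (P(q) = q/q + q/q = 1 + 1 = 2)
P(L(b(1), (y + 3)*(-1 + 5)))**2 = 2**2 = 4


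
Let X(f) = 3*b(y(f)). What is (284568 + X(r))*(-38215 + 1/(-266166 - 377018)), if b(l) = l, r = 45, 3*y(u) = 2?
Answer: -3497262365481885/321592 ≈ -1.0875e+10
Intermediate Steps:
y(u) = ⅔ (y(u) = (⅓)*2 = ⅔)
X(f) = 2 (X(f) = 3*(⅔) = 2)
(284568 + X(r))*(-38215 + 1/(-266166 - 377018)) = (284568 + 2)*(-38215 + 1/(-266166 - 377018)) = 284570*(-38215 + 1/(-643184)) = 284570*(-38215 - 1/643184) = 284570*(-24579276561/643184) = -3497262365481885/321592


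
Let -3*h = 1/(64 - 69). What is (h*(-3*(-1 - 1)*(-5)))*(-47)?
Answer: 94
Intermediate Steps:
h = 1/15 (h = -1/(3*(64 - 69)) = -1/3/(-5) = -1/3*(-1/5) = 1/15 ≈ 0.066667)
(h*(-3*(-1 - 1)*(-5)))*(-47) = ((-3*(-1 - 1)*(-5))/15)*(-47) = ((-(-6)*(-5))/15)*(-47) = ((-3*10)/15)*(-47) = ((1/15)*(-30))*(-47) = -2*(-47) = 94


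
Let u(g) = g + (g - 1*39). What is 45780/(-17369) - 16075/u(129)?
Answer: -289232495/3803811 ≈ -76.038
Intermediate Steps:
u(g) = -39 + 2*g (u(g) = g + (g - 39) = g + (-39 + g) = -39 + 2*g)
45780/(-17369) - 16075/u(129) = 45780/(-17369) - 16075/(-39 + 2*129) = 45780*(-1/17369) - 16075/(-39 + 258) = -45780/17369 - 16075/219 = -289232495/3803811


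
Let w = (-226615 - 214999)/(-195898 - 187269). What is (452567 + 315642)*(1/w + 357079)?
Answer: 121140005457816657/441614 ≈ 2.7431e+11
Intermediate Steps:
w = 441614/383167 (w = -441614/(-383167) = -441614*(-1/383167) = 441614/383167 ≈ 1.1525)
(452567 + 315642)*(1/w + 357079) = (452567 + 315642)*(1/(441614/383167) + 357079) = 768209*(383167/441614 + 357079) = 768209*(157691468673/441614) = 121140005457816657/441614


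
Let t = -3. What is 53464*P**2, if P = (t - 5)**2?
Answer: 218988544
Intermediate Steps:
P = 64 (P = (-3 - 5)**2 = (-8)**2 = 64)
53464*P**2 = 53464*64**2 = 53464*4096 = 218988544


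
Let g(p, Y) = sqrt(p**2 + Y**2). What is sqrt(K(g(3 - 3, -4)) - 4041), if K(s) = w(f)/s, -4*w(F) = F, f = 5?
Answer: I*sqrt(64661)/4 ≈ 63.571*I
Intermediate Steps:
w(F) = -F/4
g(p, Y) = sqrt(Y**2 + p**2)
K(s) = -5/(4*s) (K(s) = (-1/4*5)/s = -5/(4*s))
sqrt(K(g(3 - 3, -4)) - 4041) = sqrt(-5/(4*sqrt((-4)**2 + (3 - 3)**2)) - 4041) = sqrt(-5/(4*sqrt(16 + 0**2)) - 4041) = sqrt(-5/(4*sqrt(16 + 0)) - 4041) = sqrt(-5/(4*(sqrt(16))) - 4041) = sqrt(-5/4/4 - 4041) = sqrt(-5/4*1/4 - 4041) = sqrt(-5/16 - 4041) = sqrt(-64661/16) = I*sqrt(64661)/4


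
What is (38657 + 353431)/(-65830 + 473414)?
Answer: 49011/50948 ≈ 0.96198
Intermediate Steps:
(38657 + 353431)/(-65830 + 473414) = 392088/407584 = 392088*(1/407584) = 49011/50948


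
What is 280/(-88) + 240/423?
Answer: -4055/1551 ≈ -2.6144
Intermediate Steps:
280/(-88) + 240/423 = 280*(-1/88) + 240*(1/423) = -35/11 + 80/141 = -4055/1551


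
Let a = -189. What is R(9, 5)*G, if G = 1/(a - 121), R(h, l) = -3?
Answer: 3/310 ≈ 0.0096774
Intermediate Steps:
G = -1/310 (G = 1/(-189 - 121) = 1/(-310) = -1/310 ≈ -0.0032258)
R(9, 5)*G = -3*(-1/310) = 3/310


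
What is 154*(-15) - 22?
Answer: -2332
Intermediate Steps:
154*(-15) - 22 = -2310 - 22 = -2332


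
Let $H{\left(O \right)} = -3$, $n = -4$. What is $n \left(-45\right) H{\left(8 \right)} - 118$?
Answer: $-658$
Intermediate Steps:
$n \left(-45\right) H{\left(8 \right)} - 118 = \left(-4\right) \left(-45\right) \left(-3\right) - 118 = 180 \left(-3\right) - 118 = -540 - 118 = -658$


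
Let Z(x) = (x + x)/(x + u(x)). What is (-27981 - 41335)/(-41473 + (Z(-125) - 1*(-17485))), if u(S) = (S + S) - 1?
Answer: 13031408/4509619 ≈ 2.8897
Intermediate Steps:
u(S) = -1 + 2*S (u(S) = 2*S - 1 = -1 + 2*S)
Z(x) = 2*x/(-1 + 3*x) (Z(x) = (x + x)/(x + (-1 + 2*x)) = (2*x)/(-1 + 3*x) = 2*x/(-1 + 3*x))
(-27981 - 41335)/(-41473 + (Z(-125) - 1*(-17485))) = (-27981 - 41335)/(-41473 + (2*(-125)/(-1 + 3*(-125)) - 1*(-17485))) = -69316/(-41473 + (2*(-125)/(-1 - 375) + 17485)) = -69316/(-41473 + (2*(-125)/(-376) + 17485)) = -69316/(-41473 + (2*(-125)*(-1/376) + 17485)) = -69316/(-41473 + (125/188 + 17485)) = -69316/(-41473 + 3287305/188) = -69316/(-4509619/188) = -69316*(-188/4509619) = 13031408/4509619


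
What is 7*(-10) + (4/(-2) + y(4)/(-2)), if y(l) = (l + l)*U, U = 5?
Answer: -92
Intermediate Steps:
y(l) = 10*l (y(l) = (l + l)*5 = (2*l)*5 = 10*l)
7*(-10) + (4/(-2) + y(4)/(-2)) = 7*(-10) + (4/(-2) + (10*4)/(-2)) = -70 + (4*(-½) + 40*(-½)) = -70 + (-2 - 20) = -70 - 22 = -92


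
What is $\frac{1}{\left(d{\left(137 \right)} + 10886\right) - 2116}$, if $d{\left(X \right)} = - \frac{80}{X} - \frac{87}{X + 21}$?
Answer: $\frac{21646}{189810861} \approx 0.00011404$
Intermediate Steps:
$d{\left(X \right)} = - \frac{87}{21 + X} - \frac{80}{X}$ ($d{\left(X \right)} = - \frac{80}{X} - \frac{87}{21 + X} = - \frac{87}{21 + X} - \frac{80}{X}$)
$\frac{1}{\left(d{\left(137 \right)} + 10886\right) - 2116} = \frac{1}{\left(\frac{-1680 - 22879}{137 \left(21 + 137\right)} + 10886\right) - 2116} = \frac{1}{\left(\frac{-1680 - 22879}{137 \cdot 158} + 10886\right) - 2116} = \frac{1}{\left(\frac{1}{137} \cdot \frac{1}{158} \left(-24559\right) + 10886\right) - 2116} = \frac{1}{\left(- \frac{24559}{21646} + 10886\right) - 2116} = \frac{1}{\frac{235613797}{21646} - 2116} = \frac{1}{\frac{189810861}{21646}} = \frac{21646}{189810861}$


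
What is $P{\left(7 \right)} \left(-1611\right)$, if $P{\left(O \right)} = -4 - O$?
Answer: $17721$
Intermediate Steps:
$P{\left(7 \right)} \left(-1611\right) = \left(-4 - 7\right) \left(-1611\right) = \left(-11\right) \left(-1611\right) = 17721$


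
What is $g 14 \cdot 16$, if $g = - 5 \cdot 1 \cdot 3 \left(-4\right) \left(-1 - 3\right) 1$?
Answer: $-53760$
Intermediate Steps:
$g = -240$ ($g = - 5 \left(-12\right) \left(\left(-4\right) 1\right) = \left(-1\right) \left(-60\right) \left(-4\right) = 60 \left(-4\right) = -240$)
$g 14 \cdot 16 = \left(-240\right) 14 \cdot 16 = \left(-3360\right) 16 = -53760$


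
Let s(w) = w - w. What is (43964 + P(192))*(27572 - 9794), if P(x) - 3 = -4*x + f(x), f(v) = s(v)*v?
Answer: 767991822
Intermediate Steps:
s(w) = 0
f(v) = 0 (f(v) = 0*v = 0)
P(x) = 3 - 4*x (P(x) = 3 + (-4*x + 0) = 3 - 4*x)
(43964 + P(192))*(27572 - 9794) = (43964 + (3 - 4*192))*(27572 - 9794) = (43964 + (3 - 768))*17778 = (43964 - 765)*17778 = 43199*17778 = 767991822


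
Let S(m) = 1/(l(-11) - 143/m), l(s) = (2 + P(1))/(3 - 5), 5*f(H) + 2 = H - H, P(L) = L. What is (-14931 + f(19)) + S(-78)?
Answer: -74642/5 ≈ -14928.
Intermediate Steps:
f(H) = -2/5 (f(H) = -2/5 + (H - H)/5 = -2/5 + (1/5)*0 = -2/5 + 0 = -2/5)
l(s) = -3/2 (l(s) = (2 + 1)/(3 - 5) = 3/(-2) = 3*(-1/2) = -3/2)
S(m) = 1/(-3/2 - 143/m)
(-14931 + f(19)) + S(-78) = (-14931 - 2/5) - 2*(-78)/(286 + 3*(-78)) = -74657/5 - 2*(-78)/(286 - 234) = -74657/5 - 2*(-78)/52 = -74657/5 - 2*(-78)*1/52 = -74657/5 + 3 = -74642/5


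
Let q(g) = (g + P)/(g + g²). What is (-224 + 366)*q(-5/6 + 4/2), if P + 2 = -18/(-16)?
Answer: 213/13 ≈ 16.385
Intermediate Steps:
P = -7/8 (P = -2 - 18/(-16) = -2 - 18*(-1/16) = -2 + 9/8 = -7/8 ≈ -0.87500)
q(g) = (-7/8 + g)/(g + g²) (q(g) = (g - 7/8)/(g + g²) = (-7/8 + g)/(g + g²))
(-224 + 366)*q(-5/6 + 4/2) = (-224 + 366)*((-7/8 + (-5/6 + 4/2))/((-5/6 + 4/2)*(1 + (-5/6 + 4/2)))) = 142*((-7/8 + (-5*⅙ + 4*(½)))/((-5*⅙ + 4*(½))*(1 + (-5*⅙ + 4*(½))))) = 142*((-7/8 + (-⅚ + 2))/((-⅚ + 2)*(1 + (-⅚ + 2)))) = 142*((-7/8 + 7/6)/((7/6)*(1 + 7/6))) = 142*((6/7)*(7/24)/(13/6)) = 142*((6/7)*(6/13)*(7/24)) = 142*(3/26) = 213/13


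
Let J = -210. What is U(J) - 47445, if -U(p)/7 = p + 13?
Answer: -46066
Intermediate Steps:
U(p) = -91 - 7*p (U(p) = -7*(p + 13) = -7*(13 + p) = -91 - 7*p)
U(J) - 47445 = (-91 - 7*(-210)) - 47445 = (-91 + 1470) - 47445 = 1379 - 47445 = -46066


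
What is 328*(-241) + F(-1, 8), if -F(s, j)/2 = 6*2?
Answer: -79072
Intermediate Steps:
F(s, j) = -24 (F(s, j) = -12*2 = -2*12 = -24)
328*(-241) + F(-1, 8) = 328*(-241) - 24 = -79048 - 24 = -79072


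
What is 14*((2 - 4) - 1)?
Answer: -42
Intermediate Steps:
14*((2 - 4) - 1) = 14*(-2 - 1) = 14*(-3) = -42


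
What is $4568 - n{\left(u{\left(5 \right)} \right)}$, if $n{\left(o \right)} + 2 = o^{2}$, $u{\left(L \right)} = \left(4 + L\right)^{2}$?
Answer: $-1991$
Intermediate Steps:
$n{\left(o \right)} = -2 + o^{2}$
$4568 - n{\left(u{\left(5 \right)} \right)} = 4568 - \left(-2 + \left(\left(4 + 5\right)^{2}\right)^{2}\right) = 4568 - \left(-2 + \left(9^{2}\right)^{2}\right) = 4568 - \left(-2 + 81^{2}\right) = 4568 - \left(-2 + 6561\right) = 4568 - 6559 = -1991$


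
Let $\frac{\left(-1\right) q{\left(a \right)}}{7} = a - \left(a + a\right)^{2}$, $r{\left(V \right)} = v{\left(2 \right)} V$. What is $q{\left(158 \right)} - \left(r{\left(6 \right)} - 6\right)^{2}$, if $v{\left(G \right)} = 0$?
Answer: $697850$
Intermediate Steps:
$r{\left(V \right)} = 0$ ($r{\left(V \right)} = 0 V = 0$)
$q{\left(a \right)} = - 7 a + 28 a^{2}$ ($q{\left(a \right)} = - 7 \left(a - \left(a + a\right)^{2}\right) = - 7 \left(a - \left(2 a\right)^{2}\right) = - 7 \left(a - 4 a^{2}\right) = - 7 a + 28 a^{2}$)
$q{\left(158 \right)} - \left(r{\left(6 \right)} - 6\right)^{2} = 7 \cdot 158 \left(-1 + 4 \cdot 158\right) - \left(0 - 6\right)^{2} = 7 \cdot 158 \left(-1 + 632\right) - \left(-6\right)^{2} = 7 \cdot 158 \cdot 631 - 36 = 697886 - 36 = 697850$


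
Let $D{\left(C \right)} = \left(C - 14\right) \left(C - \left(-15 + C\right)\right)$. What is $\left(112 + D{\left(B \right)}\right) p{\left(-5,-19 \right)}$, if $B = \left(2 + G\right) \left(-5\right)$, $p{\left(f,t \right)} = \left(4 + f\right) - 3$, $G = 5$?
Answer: $2492$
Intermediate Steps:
$p{\left(f,t \right)} = 1 + f$
$B = -35$ ($B = \left(2 + 5\right) \left(-5\right) = 7 \left(-5\right) = -35$)
$D{\left(C \right)} = -210 + 15 C$ ($D{\left(C \right)} = \left(-14 + C\right) 15 = -210 + 15 C$)
$\left(112 + D{\left(B \right)}\right) p{\left(-5,-19 \right)} = \left(112 + \left(-210 + 15 \left(-35\right)\right)\right) \left(1 - 5\right) = \left(112 - 735\right) \left(-4\right) = \left(-623\right) \left(-4\right) = 2492$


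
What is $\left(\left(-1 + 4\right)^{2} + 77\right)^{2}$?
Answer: $7396$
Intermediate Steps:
$\left(\left(-1 + 4\right)^{2} + 77\right)^{2} = \left(3^{2} + 77\right)^{2} = \left(9 + 77\right)^{2} = 86^{2} = 7396$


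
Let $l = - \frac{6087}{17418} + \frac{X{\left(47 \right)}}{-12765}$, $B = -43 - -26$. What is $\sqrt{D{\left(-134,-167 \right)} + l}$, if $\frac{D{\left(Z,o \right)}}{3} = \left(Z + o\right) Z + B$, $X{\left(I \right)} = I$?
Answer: $\frac{\sqrt{664360642778391702570}}{74113590} \approx 347.78$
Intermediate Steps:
$B = -17$ ($B = -43 + 26 = -17$)
$D{\left(Z,o \right)} = -51 + 3 Z \left(Z + o\right)$ ($D{\left(Z,o \right)} = 3 \left(\left(Z + o\right) Z - 17\right) = 3 \left(Z \left(Z + o\right) - 17\right) = 3 \left(-17 + Z \left(Z + o\right)\right) = -51 + 3 Z \left(Z + o\right)$)
$l = - \frac{26173067}{74113590}$ ($l = - \frac{6087}{17418} + \frac{47}{-12765} = \left(-6087\right) \frac{1}{17418} + 47 \left(- \frac{1}{12765}\right) = - \frac{2029}{5806} - \frac{47}{12765} = - \frac{26173067}{74113590} \approx -0.35315$)
$\sqrt{D{\left(-134,-167 \right)} + l} = \sqrt{\left(-51 + 3 \left(-134\right)^{2} + 3 \left(-134\right) \left(-167\right)\right) - \frac{26173067}{74113590}} = \sqrt{\left(-51 + 3 \cdot 17956 + 67134\right) - \frac{26173067}{74113590}} = \sqrt{\left(-51 + 53868 + 67134\right) - \frac{26173067}{74113590}} = \sqrt{120951 - \frac{26173067}{74113590}} = \sqrt{\frac{8964086651023}{74113590}} = \frac{\sqrt{664360642778391702570}}{74113590}$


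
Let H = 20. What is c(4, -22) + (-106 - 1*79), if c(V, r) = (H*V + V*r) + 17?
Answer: -176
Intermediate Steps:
c(V, r) = 17 + 20*V + V*r (c(V, r) = (20*V + V*r) + 17 = 17 + 20*V + V*r)
c(4, -22) + (-106 - 1*79) = (17 + 20*4 + 4*(-22)) + (-106 - 1*79) = (17 + 80 - 88) + (-106 - 79) = 9 - 185 = -176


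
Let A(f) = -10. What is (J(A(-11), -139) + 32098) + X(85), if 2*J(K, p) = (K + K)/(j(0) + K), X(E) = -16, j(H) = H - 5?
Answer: 96248/3 ≈ 32083.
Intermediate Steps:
j(H) = -5 + H
J(K, p) = K/(-5 + K) (J(K, p) = ((K + K)/((-5 + 0) + K))/2 = ((2*K)/(-5 + K))/2 = (2*K/(-5 + K))/2 = K/(-5 + K))
(J(A(-11), -139) + 32098) + X(85) = (-10/(-5 - 10) + 32098) - 16 = (-10/(-15) + 32098) - 16 = (-10*(-1/15) + 32098) - 16 = (⅔ + 32098) - 16 = 96296/3 - 16 = 96248/3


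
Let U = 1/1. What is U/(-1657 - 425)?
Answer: -1/2082 ≈ -0.00048031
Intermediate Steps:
U = 1 (U = 1*1 = 1)
U/(-1657 - 425) = 1/(-1657 - 425) = 1/(-2082) = -1/2082*1 = -1/2082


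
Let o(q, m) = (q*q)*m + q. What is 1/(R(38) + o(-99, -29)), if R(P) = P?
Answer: -1/284290 ≈ -3.5175e-6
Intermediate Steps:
o(q, m) = q + m*q² (o(q, m) = q²*m + q = m*q² + q = q + m*q²)
1/(R(38) + o(-99, -29)) = 1/(38 - 99*(1 - 29*(-99))) = 1/(38 - 99*(1 + 2871)) = 1/(38 - 99*2872) = 1/(38 - 284328) = 1/(-284290) = -1/284290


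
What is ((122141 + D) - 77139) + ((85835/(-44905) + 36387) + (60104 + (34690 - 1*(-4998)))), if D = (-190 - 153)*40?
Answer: 1503950074/8981 ≈ 1.6746e+5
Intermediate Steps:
D = -13720 (D = -343*40 = -13720)
((122141 + D) - 77139) + ((85835/(-44905) + 36387) + (60104 + (34690 - 1*(-4998)))) = ((122141 - 13720) - 77139) + ((85835/(-44905) + 36387) + (60104 + (34690 - 1*(-4998)))) = (108421 - 77139) + ((85835*(-1/44905) + 36387) + (60104 + (34690 + 4998))) = 31282 + ((-17167/8981 + 36387) + (60104 + 39688)) = 31282 + (326774480/8981 + 99792) = 31282 + 1223006432/8981 = 1503950074/8981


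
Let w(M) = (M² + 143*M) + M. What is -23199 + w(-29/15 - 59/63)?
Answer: -2342108999/99225 ≈ -23604.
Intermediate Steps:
w(M) = M² + 144*M
-23199 + w(-29/15 - 59/63) = -23199 + (-29/15 - 59/63)*(144 + (-29/15 - 59/63)) = -23199 - 904*(144 - 904/315)/315 = -23199 - 904/315*44456/315 = -23199 - 40188224/99225 = -2342108999/99225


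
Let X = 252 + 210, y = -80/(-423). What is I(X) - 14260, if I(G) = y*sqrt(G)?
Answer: -14260 + 80*sqrt(462)/423 ≈ -14256.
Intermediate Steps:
y = 80/423 (y = -80*(-1/423) = 80/423 ≈ 0.18913)
X = 462
I(G) = 80*sqrt(G)/423
I(X) - 14260 = 80*sqrt(462)/423 - 14260 = -14260 + 80*sqrt(462)/423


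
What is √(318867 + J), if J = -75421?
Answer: √243446 ≈ 493.40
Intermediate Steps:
√(318867 + J) = √(318867 - 75421) = √243446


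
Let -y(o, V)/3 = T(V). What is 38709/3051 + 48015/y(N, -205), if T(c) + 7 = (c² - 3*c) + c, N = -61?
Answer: 177057133/14383092 ≈ 12.310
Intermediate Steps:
T(c) = -7 + c² - 2*c (T(c) = -7 + ((c² - 3*c) + c) = -7 + (c² - 2*c) = -7 + c² - 2*c)
y(o, V) = 21 - 3*V² + 6*V (y(o, V) = -3*(-7 + V² - 2*V) = 21 - 3*V² + 6*V)
38709/3051 + 48015/y(N, -205) = 38709/3051 + 48015/(21 - 3*(-205)² + 6*(-205)) = 38709*(1/3051) + 48015/(21 - 3*42025 - 1230) = 4301/339 + 48015/(21 - 126075 - 1230) = 4301/339 + 48015/(-127284) = 4301/339 + 48015*(-1/127284) = 4301/339 - 16005/42428 = 177057133/14383092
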